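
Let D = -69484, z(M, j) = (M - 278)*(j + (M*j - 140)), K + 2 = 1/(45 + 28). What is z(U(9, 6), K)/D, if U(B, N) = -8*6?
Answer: -555015/2536166 ≈ -0.21884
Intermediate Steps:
U(B, N) = -48
K = -145/73 (K = -2 + 1/(45 + 28) = -2 + 1/73 = -145/73 ≈ -1.9863)
z(M, j) = (-278 + M)*(-140 + j + M*j) (z(M, j) = (-278 + M)*(j + (-140 + M*j)) = (-278 + M)*(-140 + j + M*j))
z(U(9, 6), K)/D = (38920 - 278*(-145/73) - 140*(-48) - 145/73*(-48)**2 - 277*(-48)*(-145/73))/(-69484) = (38920 + 40310/73 + 6720 - 145/73*2304 - 1927920/73)*(-1/69484) = (38920 + 40310/73 + 6720 - 334080/73 - 1927920/73)*(-1/69484) = (1110030/73)*(-1/69484) = -555015/2536166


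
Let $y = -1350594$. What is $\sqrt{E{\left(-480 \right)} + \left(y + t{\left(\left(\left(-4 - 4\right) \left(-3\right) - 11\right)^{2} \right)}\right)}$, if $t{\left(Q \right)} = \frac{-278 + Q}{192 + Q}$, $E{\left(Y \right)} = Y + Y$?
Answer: $\frac{i \sqrt{487911103}}{19} \approx 1162.6 i$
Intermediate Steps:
$E{\left(Y \right)} = 2 Y$
$t{\left(Q \right)} = \frac{-278 + Q}{192 + Q}$
$\sqrt{E{\left(-480 \right)} + \left(y + t{\left(\left(\left(-4 - 4\right) \left(-3\right) - 11\right)^{2} \right)}\right)} = \sqrt{2 \left(-480\right) - \left(1350594 - \frac{-278 + \left(\left(-4 - 4\right) \left(-3\right) - 11\right)^{2}}{192 + \left(\left(-4 - 4\right) \left(-3\right) - 11\right)^{2}}\right)} = \sqrt{-960 - \left(1350594 - \frac{-278 + \left(\left(-8\right) \left(-3\right) - 11\right)^{2}}{192 + \left(\left(-8\right) \left(-3\right) - 11\right)^{2}}\right)} = \sqrt{-960 - \left(1350594 - \frac{-278 + \left(24 - 11\right)^{2}}{192 + \left(24 - 11\right)^{2}}\right)} = \sqrt{-960 - \left(1350594 - \frac{-278 + 13^{2}}{192 + 13^{2}}\right)} = \sqrt{-960 - \left(1350594 - \frac{-278 + 169}{192 + 169}\right)} = \sqrt{-960 - \left(1350594 - \frac{1}{361} \left(-109\right)\right)} = \sqrt{-960 + \left(-1350594 + \frac{1}{361} \left(-109\right)\right)} = \sqrt{-960 - \frac{487564543}{361}} = \sqrt{- \frac{487911103}{361}} = \frac{i \sqrt{487911103}}{19}$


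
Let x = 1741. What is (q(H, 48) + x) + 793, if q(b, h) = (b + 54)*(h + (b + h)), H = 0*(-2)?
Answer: 7718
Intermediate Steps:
H = 0
q(b, h) = (54 + b)*(b + 2*h)
(q(H, 48) + x) + 793 = ((0**2 + 54*0 + 108*48 + 2*0*48) + 1741) + 793 = ((0 + 0 + 5184 + 0) + 1741) + 793 = (5184 + 1741) + 793 = 6925 + 793 = 7718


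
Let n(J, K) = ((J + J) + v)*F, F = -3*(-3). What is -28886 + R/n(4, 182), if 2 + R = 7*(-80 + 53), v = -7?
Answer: -260165/9 ≈ -28907.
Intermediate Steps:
F = 9
R = -191 (R = -2 + 7*(-80 + 53) = -2 + 7*(-27) = -2 - 189 = -191)
n(J, K) = -63 + 18*J (n(J, K) = ((J + J) - 7)*9 = (2*J - 7)*9 = (-7 + 2*J)*9 = -63 + 18*J)
-28886 + R/n(4, 182) = -28886 - 191/(-63 + 18*4) = -28886 - 191/(-63 + 72) = -28886 - 191/9 = -260165/9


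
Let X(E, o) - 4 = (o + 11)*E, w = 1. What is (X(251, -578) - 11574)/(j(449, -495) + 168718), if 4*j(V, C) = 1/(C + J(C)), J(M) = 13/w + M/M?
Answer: -296078588/324613431 ≈ -0.91210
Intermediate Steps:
J(M) = 14 (J(M) = 13/1 + M/M = 13*1 + 1 = 13 + 1 = 14)
j(V, C) = 1/(4*(14 + C)) (j(V, C) = 1/(4*(C + 14)) = 1/(4*(14 + C)))
X(E, o) = 4 + E*(11 + o) (X(E, o) = 4 + (o + 11)*E = 4 + (11 + o)*E = 4 + E*(11 + o))
(X(251, -578) - 11574)/(j(449, -495) + 168718) = ((4 + 11*251 + 251*(-578)) - 11574)/(1/(4*(14 - 495)) + 168718) = ((4 + 2761 - 145078) - 11574)/((¼)/(-481) + 168718) = (-142313 - 11574)/((¼)*(-1/481) + 168718) = -153887/(-1/1924 + 168718) = -153887/324613431/1924 = -153887*1924/324613431 = -296078588/324613431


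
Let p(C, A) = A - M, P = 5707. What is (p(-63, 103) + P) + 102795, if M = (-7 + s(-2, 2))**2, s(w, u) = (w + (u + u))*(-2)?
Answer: 108484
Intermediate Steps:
s(w, u) = -4*u - 2*w (s(w, u) = (w + 2*u)*(-2) = -4*u - 2*w)
M = 121 (M = (-7 + (-4*2 - 2*(-2)))**2 = (-7 + (-8 + 4))**2 = (-7 - 4)**2 = (-11)**2 = 121)
p(C, A) = -121 + A (p(C, A) = A - 1*121 = A - 121 = -121 + A)
(p(-63, 103) + P) + 102795 = ((-121 + 103) + 5707) + 102795 = (-18 + 5707) + 102795 = 5689 + 102795 = 108484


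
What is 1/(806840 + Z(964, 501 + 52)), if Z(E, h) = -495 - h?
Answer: 1/805792 ≈ 1.2410e-6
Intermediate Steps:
1/(806840 + Z(964, 501 + 52)) = 1/(806840 + (-495 - (501 + 52))) = 1/(806840 + (-495 - 1*553)) = 1/(806840 + (-495 - 553)) = 1/(806840 - 1048) = 1/805792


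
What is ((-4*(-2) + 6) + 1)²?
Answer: 225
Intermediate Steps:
((-4*(-2) + 6) + 1)² = ((8 + 6) + 1)² = (14 + 1)² = 15² = 225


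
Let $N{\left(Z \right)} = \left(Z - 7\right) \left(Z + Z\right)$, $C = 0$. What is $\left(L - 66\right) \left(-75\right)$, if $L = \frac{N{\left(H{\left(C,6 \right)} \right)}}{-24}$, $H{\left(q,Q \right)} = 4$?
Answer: $4875$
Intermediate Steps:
$N{\left(Z \right)} = 2 Z \left(-7 + Z\right)$ ($N{\left(Z \right)} = \left(-7 + Z\right) 2 Z = 2 Z \left(-7 + Z\right)$)
$L = 1$ ($L = \frac{2 \cdot 4 \left(-7 + 4\right)}{-24} = 2 \cdot 4 \left(-3\right) \left(- \frac{1}{24}\right) = \left(-24\right) \left(- \frac{1}{24}\right) = 1$)
$\left(L - 66\right) \left(-75\right) = \left(1 - 66\right) \left(-75\right) = \left(-65\right) \left(-75\right) = 4875$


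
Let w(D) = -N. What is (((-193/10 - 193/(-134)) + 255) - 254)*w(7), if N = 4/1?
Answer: 22592/335 ≈ 67.439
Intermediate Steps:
N = 4 (N = 4*1 = 4)
w(D) = -4 (w(D) = -1*4 = -4)
(((-193/10 - 193/(-134)) + 255) - 254)*w(7) = (((-193/10 - 193/(-134)) + 255) - 254)*(-4) = (((-193*⅒ - 193*(-1/134)) + 255) - 254)*(-4) = (((-193/10 + 193/134) + 255) - 254)*(-4) = ((-5983/335 + 255) - 254)*(-4) = (79442/335 - 254)*(-4) = -5648/335*(-4) = 22592/335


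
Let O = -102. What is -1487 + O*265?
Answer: -28517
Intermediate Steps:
-1487 + O*265 = -1487 - 102*265 = -1487 - 27030 = -28517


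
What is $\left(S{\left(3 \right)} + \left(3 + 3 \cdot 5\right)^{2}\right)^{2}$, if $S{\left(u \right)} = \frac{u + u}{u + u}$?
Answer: $105625$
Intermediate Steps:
$S{\left(u \right)} = 1$ ($S{\left(u \right)} = \frac{2 u}{2 u} = 2 u \frac{1}{2 u} = 1$)
$\left(S{\left(3 \right)} + \left(3 + 3 \cdot 5\right)^{2}\right)^{2} = \left(1 + \left(3 + 3 \cdot 5\right)^{2}\right)^{2} = \left(1 + \left(3 + 15\right)^{2}\right)^{2} = \left(1 + 18^{2}\right)^{2} = \left(1 + 324\right)^{2} = 325^{2} = 105625$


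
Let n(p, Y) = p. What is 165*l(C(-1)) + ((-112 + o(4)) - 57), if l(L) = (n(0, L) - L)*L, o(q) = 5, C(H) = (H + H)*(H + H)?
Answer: -2804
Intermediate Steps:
C(H) = 4*H² (C(H) = (2*H)*(2*H) = 4*H²)
l(L) = -L² (l(L) = (0 - L)*L = (-L)*L = -L²)
165*l(C(-1)) + ((-112 + o(4)) - 57) = 165*(-(4*(-1)²)²) + ((-112 + 5) - 57) = 165*(-(4*1)²) + (-107 - 57) = 165*(-1*4²) - 164 = 165*(-1*16) - 164 = 165*(-16) - 164 = -2640 - 164 = -2804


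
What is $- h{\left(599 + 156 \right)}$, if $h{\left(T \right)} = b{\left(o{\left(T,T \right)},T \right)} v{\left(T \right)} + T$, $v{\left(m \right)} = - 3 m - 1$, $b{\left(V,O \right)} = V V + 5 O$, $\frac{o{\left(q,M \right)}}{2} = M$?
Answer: $5175259995$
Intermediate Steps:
$o{\left(q,M \right)} = 2 M$
$b{\left(V,O \right)} = V^{2} + 5 O$
$v{\left(m \right)} = -1 - 3 m$
$h{\left(T \right)} = T + \left(-1 - 3 T\right) \left(4 T^{2} + 5 T\right)$ ($h{\left(T \right)} = \left(\left(2 T\right)^{2} + 5 T\right) \left(-1 - 3 T\right) + T = \left(4 T^{2} + 5 T\right) \left(-1 - 3 T\right) + T = \left(-1 - 3 T\right) \left(4 T^{2} + 5 T\right) + T = T + \left(-1 - 3 T\right) \left(4 T^{2} + 5 T\right)$)
$- h{\left(599 + 156 \right)} = - \left(599 + 156\right) \left(1 - \left(1 + 3 \left(599 + 156\right)\right) \left(5 + 4 \left(599 + 156\right)\right)\right) = - 755 \left(1 - \left(1 + 3 \cdot 755\right) \left(5 + 4 \cdot 755\right)\right) = - 755 \left(1 - \left(1 + 2265\right) \left(5 + 3020\right)\right) = - 755 \left(1 - 2266 \cdot 3025\right) = - 755 \left(1 - 6854650\right) = - 755 \left(-6854649\right) = \left(-1\right) \left(-5175259995\right) = 5175259995$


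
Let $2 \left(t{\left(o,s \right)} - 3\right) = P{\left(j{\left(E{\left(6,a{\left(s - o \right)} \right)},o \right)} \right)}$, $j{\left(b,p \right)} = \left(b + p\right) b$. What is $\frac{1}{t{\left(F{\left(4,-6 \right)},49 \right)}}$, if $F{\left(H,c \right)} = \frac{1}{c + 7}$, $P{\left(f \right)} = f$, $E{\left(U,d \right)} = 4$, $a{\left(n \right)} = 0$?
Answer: $\frac{1}{13} \approx 0.076923$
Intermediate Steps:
$j{\left(b,p \right)} = b \left(b + p\right)$
$F{\left(H,c \right)} = \frac{1}{7 + c}$
$t{\left(o,s \right)} = 11 + 2 o$ ($t{\left(o,s \right)} = 3 + \frac{4 \left(4 + o\right)}{2} = 3 + \frac{16 + 4 o}{2} = 3 + \left(8 + 2 o\right) = 11 + 2 o$)
$\frac{1}{t{\left(F{\left(4,-6 \right)},49 \right)}} = \frac{1}{11 + \frac{2}{7 - 6}} = \frac{1}{11 + \frac{2}{1}} = \frac{1}{11 + 2 \cdot 1} = \frac{1}{11 + 2} = \frac{1}{13}$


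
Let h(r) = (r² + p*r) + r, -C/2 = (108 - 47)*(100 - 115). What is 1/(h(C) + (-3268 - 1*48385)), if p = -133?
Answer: 1/3055687 ≈ 3.2726e-7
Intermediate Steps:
C = 1830 (C = -2*(108 - 47)*(100 - 115) = -122*(-15) = -2*(-915) = 1830)
h(r) = r² - 132*r (h(r) = (r² - 133*r) + r = r² - 132*r)
1/(h(C) + (-3268 - 1*48385)) = 1/(1830*(-132 + 1830) + (-3268 - 1*48385)) = 1/(1830*1698 + (-3268 - 48385)) = 1/(3107340 - 51653) = 1/3055687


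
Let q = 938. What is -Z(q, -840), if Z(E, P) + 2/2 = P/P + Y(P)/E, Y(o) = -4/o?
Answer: -1/196980 ≈ -5.0767e-6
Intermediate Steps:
Z(E, P) = -4/(E*P) (Z(E, P) = -1 + (P/P + (-4/P)/E) = -1 + (1 - 4/(E*P)) = -4/(E*P))
-Z(q, -840) = -(-4)/(938*(-840)) = -(-4)*(-1)/(938*840) = -1*1/196980 = -1/196980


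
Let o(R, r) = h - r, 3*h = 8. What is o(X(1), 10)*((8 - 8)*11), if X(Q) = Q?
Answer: 0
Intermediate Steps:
h = 8/3 (h = (⅓)*8 = 8/3 ≈ 2.6667)
o(R, r) = 8/3 - r
o(X(1), 10)*((8 - 8)*11) = (8/3 - 1*10)*((8 - 8)*11) = (8/3 - 10)*(0*11) = -22/3*0 = 0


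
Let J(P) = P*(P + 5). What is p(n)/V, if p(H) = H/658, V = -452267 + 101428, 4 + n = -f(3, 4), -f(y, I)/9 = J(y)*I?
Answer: -430/115426031 ≈ -3.7253e-6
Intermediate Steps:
J(P) = P*(5 + P)
f(y, I) = -9*I*y*(5 + y) (f(y, I) = -9*y*(5 + y)*I = -9*I*y*(5 + y))
n = 860 (n = -4 - (-9)*4*3*(5 + 3) = -4 - (-9)*4*3*8 = -4 - 1*(-864) = -4 + 864 = 860)
V = -350839
p(H) = H/658 (p(H) = H*(1/658) = H/658)
p(n)/V = ((1/658)*860)/(-350839) = (430/329)*(-1/350839) = -430/115426031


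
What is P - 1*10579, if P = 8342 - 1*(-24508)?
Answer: 22271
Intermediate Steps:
P = 32850 (P = 8342 + 24508 = 32850)
P - 1*10579 = 32850 - 1*10579 = 32850 - 10579 = 22271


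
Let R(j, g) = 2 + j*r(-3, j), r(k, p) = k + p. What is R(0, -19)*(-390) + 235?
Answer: -545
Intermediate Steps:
R(j, g) = 2 + j*(-3 + j)
R(0, -19)*(-390) + 235 = (2 + 0*(-3 + 0))*(-390) + 235 = (2 + 0*(-3))*(-390) + 235 = (2 + 0)*(-390) + 235 = 2*(-390) + 235 = -780 + 235 = -545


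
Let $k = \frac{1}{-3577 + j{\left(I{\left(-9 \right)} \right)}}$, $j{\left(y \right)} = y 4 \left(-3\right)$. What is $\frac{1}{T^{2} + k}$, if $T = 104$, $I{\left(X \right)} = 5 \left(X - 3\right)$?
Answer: $\frac{2857}{30901311} \approx 9.2456 \cdot 10^{-5}$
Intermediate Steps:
$I{\left(X \right)} = -15 + 5 X$ ($I{\left(X \right)} = 5 \left(-3 + X\right) = -15 + 5 X$)
$j{\left(y \right)} = - 12 y$ ($j{\left(y \right)} = 4 y \left(-3\right) = - 12 y$)
$k = - \frac{1}{2857}$ ($k = \frac{1}{-3577 - 12 \left(-15 + 5 \left(-9\right)\right)} = \frac{1}{-3577 - 12 \left(-15 - 45\right)} = \frac{1}{-3577 - -720} = \frac{1}{-3577 + 720} = \frac{1}{-2857} = - \frac{1}{2857} \approx -0.00035002$)
$\frac{1}{T^{2} + k} = \frac{1}{104^{2} - \frac{1}{2857}} = \frac{1}{10816 - \frac{1}{2857}} = \frac{1}{\frac{30901311}{2857}} = \frac{2857}{30901311}$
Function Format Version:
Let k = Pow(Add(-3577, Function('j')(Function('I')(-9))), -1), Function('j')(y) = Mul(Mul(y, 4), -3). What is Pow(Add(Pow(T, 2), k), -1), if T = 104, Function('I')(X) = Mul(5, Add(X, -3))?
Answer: Rational(2857, 30901311) ≈ 9.2456e-5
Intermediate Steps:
Function('I')(X) = Add(-15, Mul(5, X)) (Function('I')(X) = Mul(5, Add(-3, X)) = Add(-15, Mul(5, X)))
Function('j')(y) = Mul(-12, y) (Function('j')(y) = Mul(Mul(4, y), -3) = Mul(-12, y))
k = Rational(-1, 2857) (k = Pow(Add(-3577, Mul(-12, Add(-15, Mul(5, -9)))), -1) = Pow(Add(-3577, Mul(-12, Add(-15, -45))), -1) = Pow(Add(-3577, Mul(-12, -60)), -1) = Pow(Add(-3577, 720), -1) = Pow(-2857, -1) = Rational(-1, 2857) ≈ -0.00035002)
Pow(Add(Pow(T, 2), k), -1) = Pow(Add(Pow(104, 2), Rational(-1, 2857)), -1) = Pow(Add(10816, Rational(-1, 2857)), -1) = Pow(Rational(30901311, 2857), -1) = Rational(2857, 30901311)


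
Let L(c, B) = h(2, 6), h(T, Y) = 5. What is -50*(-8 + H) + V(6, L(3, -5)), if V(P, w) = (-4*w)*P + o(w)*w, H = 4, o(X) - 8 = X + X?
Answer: 170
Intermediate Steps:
L(c, B) = 5
o(X) = 8 + 2*X (o(X) = 8 + (X + X) = 8 + 2*X)
V(P, w) = w*(8 + 2*w) - 4*P*w (V(P, w) = (-4*w)*P + (8 + 2*w)*w = -4*P*w + w*(8 + 2*w) = w*(8 + 2*w) - 4*P*w)
-50*(-8 + H) + V(6, L(3, -5)) = -50*(-8 + 4) + 2*5*(4 + 5 - 2*6) = -50*(-4) + 2*5*(4 + 5 - 12) = 200 + 2*5*(-3) = 200 - 30 = 170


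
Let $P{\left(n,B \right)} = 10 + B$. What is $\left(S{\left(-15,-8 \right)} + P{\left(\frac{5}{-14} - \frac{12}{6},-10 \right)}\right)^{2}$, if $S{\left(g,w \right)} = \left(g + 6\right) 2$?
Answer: $324$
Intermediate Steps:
$S{\left(g,w \right)} = 12 + 2 g$ ($S{\left(g,w \right)} = \left(6 + g\right) 2 = 12 + 2 g$)
$\left(S{\left(-15,-8 \right)} + P{\left(\frac{5}{-14} - \frac{12}{6},-10 \right)}\right)^{2} = \left(\left(12 + 2 \left(-15\right)\right) + \left(10 - 10\right)\right)^{2} = \left(\left(12 - 30\right) + 0\right)^{2} = \left(-18 + 0\right)^{2} = \left(-18\right)^{2} = 324$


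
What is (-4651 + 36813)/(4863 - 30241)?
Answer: -16081/12689 ≈ -1.2673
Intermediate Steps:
(-4651 + 36813)/(4863 - 30241) = 32162/(-25378) = 32162*(-1/25378) = -16081/12689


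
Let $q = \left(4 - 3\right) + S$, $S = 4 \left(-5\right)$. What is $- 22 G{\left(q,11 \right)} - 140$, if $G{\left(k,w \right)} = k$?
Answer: $278$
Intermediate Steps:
$S = -20$
$q = -19$ ($q = \left(4 - 3\right) - 20 = 1 - 20 = -19$)
$- 22 G{\left(q,11 \right)} - 140 = \left(-22\right) \left(-19\right) - 140 = 418 - 140 = 278$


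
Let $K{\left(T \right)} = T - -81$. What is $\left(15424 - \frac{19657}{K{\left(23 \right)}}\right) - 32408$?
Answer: $- \frac{1785993}{104} \approx -17173.0$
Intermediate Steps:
$K{\left(T \right)} = 81 + T$ ($K{\left(T \right)} = T + 81 = 81 + T$)
$\left(15424 - \frac{19657}{K{\left(23 \right)}}\right) - 32408 = \left(15424 - \frac{19657}{81 + 23}\right) - 32408 = \left(15424 - \frac{19657}{104}\right) - 32408 = \frac{1584439}{104} - 32408 = - \frac{1785993}{104}$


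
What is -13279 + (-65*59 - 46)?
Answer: -17160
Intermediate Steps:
-13279 + (-65*59 - 46) = -13279 + (-3835 - 46) = -13279 - 3881 = -17160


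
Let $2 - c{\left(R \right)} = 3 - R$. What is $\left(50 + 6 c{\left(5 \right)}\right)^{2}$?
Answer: $5476$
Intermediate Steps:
$c{\left(R \right)} = -1 + R$ ($c{\left(R \right)} = 2 - \left(3 - R\right) = 2 + \left(-3 + R\right) = -1 + R$)
$\left(50 + 6 c{\left(5 \right)}\right)^{2} = \left(50 + 6 \left(-1 + 5\right)\right)^{2} = \left(50 + 6 \cdot 4\right)^{2} = \left(50 + 24\right)^{2} = 74^{2} = 5476$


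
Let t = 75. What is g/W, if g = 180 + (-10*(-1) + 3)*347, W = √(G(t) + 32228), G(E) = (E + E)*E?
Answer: 4691*√43478/43478 ≈ 22.497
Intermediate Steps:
G(E) = 2*E² (G(E) = (2*E)*E = 2*E²)
W = √43478 (W = √(2*75² + 32228) = √(2*5625 + 32228) = √(11250 + 32228) = √43478 ≈ 208.51)
g = 4691 (g = 180 + (10 + 3)*347 = 180 + 13*347 = 180 + 4511 = 4691)
g/W = 4691/(√43478) = 4691*(√43478/43478) = 4691*√43478/43478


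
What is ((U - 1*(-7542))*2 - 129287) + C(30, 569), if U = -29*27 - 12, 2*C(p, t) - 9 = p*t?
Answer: -214507/2 ≈ -1.0725e+5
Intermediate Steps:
C(p, t) = 9/2 + p*t/2 (C(p, t) = 9/2 + (p*t)/2 = 9/2 + p*t/2)
U = -795 (U = -783 - 12 = -795)
((U - 1*(-7542))*2 - 129287) + C(30, 569) = ((-795 - 1*(-7542))*2 - 129287) + (9/2 + (½)*30*569) = ((-795 + 7542)*2 - 129287) + (9/2 + 8535) = (6747*2 - 129287) + 17079/2 = (13494 - 129287) + 17079/2 = -115793 + 17079/2 = -214507/2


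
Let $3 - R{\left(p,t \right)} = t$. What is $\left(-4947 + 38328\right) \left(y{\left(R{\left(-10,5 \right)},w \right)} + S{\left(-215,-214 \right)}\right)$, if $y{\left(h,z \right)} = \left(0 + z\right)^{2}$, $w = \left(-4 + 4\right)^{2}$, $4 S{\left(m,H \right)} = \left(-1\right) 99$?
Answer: $- \frac{3304719}{4} \approx -8.2618 \cdot 10^{5}$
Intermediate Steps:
$R{\left(p,t \right)} = 3 - t$
$S{\left(m,H \right)} = - \frac{99}{4}$ ($S{\left(m,H \right)} = \frac{\left(-1\right) 99}{4} = \frac{1}{4} \left(-99\right) = - \frac{99}{4}$)
$w = 0$ ($w = 0^{2} = 0$)
$y{\left(h,z \right)} = z^{2}$
$\left(-4947 + 38328\right) \left(y{\left(R{\left(-10,5 \right)},w \right)} + S{\left(-215,-214 \right)}\right) = \left(-4947 + 38328\right) \left(0^{2} - \frac{99}{4}\right) = 33381 \left(0 - \frac{99}{4}\right) = 33381 \left(- \frac{99}{4}\right) = - \frac{3304719}{4}$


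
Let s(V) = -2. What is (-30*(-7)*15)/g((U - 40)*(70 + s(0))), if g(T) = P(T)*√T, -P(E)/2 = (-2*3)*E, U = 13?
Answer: 175*I*√51/374544 ≈ 0.0033367*I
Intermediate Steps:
P(E) = 12*E (P(E) = -2*(-2*3)*E = -(-12)*E = 12*E)
g(T) = 12*T^(3/2) (g(T) = (12*T)*√T = 12*T^(3/2))
(-30*(-7)*15)/g((U - 40)*(70 + s(0))) = (-30*(-7)*15)/((12*((13 - 40)*(70 - 2))^(3/2))) = (210*15)/((12*(-27*68)^(3/2))) = 3150/((12*(-1836)^(3/2))) = 3150/((12*(-11016*I*√51))) = 3150/((-132192*I*√51)) = 3150*(I*√51/6741792) = 175*I*√51/374544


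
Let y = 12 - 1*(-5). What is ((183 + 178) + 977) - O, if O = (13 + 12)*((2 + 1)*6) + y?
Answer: 871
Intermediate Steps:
y = 17 (y = 12 + 5 = 17)
O = 467 (O = (13 + 12)*((2 + 1)*6) + 17 = 25*(3*6) + 17 = 25*18 + 17 = 450 + 17 = 467)
((183 + 178) + 977) - O = ((183 + 178) + 977) - 1*467 = (361 + 977) - 467 = 1338 - 467 = 871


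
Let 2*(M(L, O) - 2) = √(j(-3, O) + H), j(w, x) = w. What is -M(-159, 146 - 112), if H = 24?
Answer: -2 - √21/2 ≈ -4.2913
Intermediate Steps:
M(L, O) = 2 + √21/2 (M(L, O) = 2 + √(-3 + 24)/2 = 2 + √21/2)
-M(-159, 146 - 112) = -(2 + √21/2) = -2 - √21/2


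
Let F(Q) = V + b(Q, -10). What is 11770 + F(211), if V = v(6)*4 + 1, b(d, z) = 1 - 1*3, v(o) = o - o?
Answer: 11769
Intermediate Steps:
v(o) = 0
b(d, z) = -2 (b(d, z) = 1 - 3 = -2)
V = 1 (V = 0*4 + 1 = 0 + 1 = 1)
F(Q) = -1 (F(Q) = 1 - 2 = -1)
11770 + F(211) = 11770 - 1 = 11769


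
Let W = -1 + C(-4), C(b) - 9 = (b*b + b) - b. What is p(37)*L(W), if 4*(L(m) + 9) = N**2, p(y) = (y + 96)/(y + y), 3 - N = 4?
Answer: -4655/296 ≈ -15.726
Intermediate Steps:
N = -1 (N = 3 - 1*4 = 3 - 4 = -1)
C(b) = 9 + b**2 (C(b) = 9 + ((b*b + b) - b) = 9 + ((b**2 + b) - b) = 9 + ((b + b**2) - b) = 9 + b**2)
p(y) = (96 + y)/(2*y) (p(y) = (96 + y)/((2*y)) = (96 + y)*(1/(2*y)) = (96 + y)/(2*y))
W = 24 (W = -1 + (9 + (-4)**2) = -1 + (9 + 16) = -1 + 25 = 24)
L(m) = -35/4 (L(m) = -9 + (1/4)*(-1)**2 = -9 + (1/4)*1 = -9 + 1/4 = -35/4)
p(37)*L(W) = ((1/2)*(96 + 37)/37)*(-35/4) = ((1/2)*(1/37)*133)*(-35/4) = (133/74)*(-35/4) = -4655/296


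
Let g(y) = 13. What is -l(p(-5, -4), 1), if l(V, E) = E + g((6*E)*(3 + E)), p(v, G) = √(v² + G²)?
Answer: -14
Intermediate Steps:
p(v, G) = √(G² + v²)
l(V, E) = 13 + E (l(V, E) = E + 13 = 13 + E)
-l(p(-5, -4), 1) = -(13 + 1) = -1*14 = -14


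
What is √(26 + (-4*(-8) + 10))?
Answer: 2*√17 ≈ 8.2462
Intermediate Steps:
√(26 + (-4*(-8) + 10)) = √(26 + (32 + 10)) = √(26 + 42) = √68 = 2*√17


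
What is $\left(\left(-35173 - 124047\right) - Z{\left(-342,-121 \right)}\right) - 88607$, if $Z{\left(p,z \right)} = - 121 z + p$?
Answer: $-262126$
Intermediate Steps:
$Z{\left(p,z \right)} = p - 121 z$
$\left(\left(-35173 - 124047\right) - Z{\left(-342,-121 \right)}\right) - 88607 = \left(\left(-35173 - 124047\right) - \left(-342 - -14641\right)\right) - 88607 = \left(-159220 - \left(-342 + 14641\right)\right) - 88607 = \left(-159220 - 14299\right) - 88607 = -173519 - 88607 = -262126$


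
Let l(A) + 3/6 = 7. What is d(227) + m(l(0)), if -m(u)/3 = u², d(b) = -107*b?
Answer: -97663/4 ≈ -24416.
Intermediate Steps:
l(A) = 13/2 (l(A) = -½ + 7 = 13/2)
m(u) = -3*u²
d(227) + m(l(0)) = -107*227 - 3*(13/2)² = -24289 - 3*169/4 = -24289 - 507/4 = -97663/4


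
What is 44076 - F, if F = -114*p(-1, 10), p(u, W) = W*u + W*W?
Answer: 54336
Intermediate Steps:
p(u, W) = W² + W*u (p(u, W) = W*u + W² = W² + W*u)
F = -10260 (F = -1140*(10 - 1) = -1140*9 = -114*90 = -10260)
44076 - F = 44076 - 1*(-10260) = 44076 + 10260 = 54336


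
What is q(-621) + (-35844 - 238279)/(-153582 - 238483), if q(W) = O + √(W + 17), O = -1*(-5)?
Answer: 2234448/392065 + 2*I*√151 ≈ 5.6992 + 24.576*I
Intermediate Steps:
O = 5
q(W) = 5 + √(17 + W) (q(W) = 5 + √(W + 17) = 5 + √(17 + W))
q(-621) + (-35844 - 238279)/(-153582 - 238483) = (5 + √(17 - 621)) + (-35844 - 238279)/(-153582 - 238483) = (5 + √(-604)) - 274123/(-392065) = (5 + 2*I*√151) - 274123*(-1/392065) = (5 + 2*I*√151) + 274123/392065 = 2234448/392065 + 2*I*√151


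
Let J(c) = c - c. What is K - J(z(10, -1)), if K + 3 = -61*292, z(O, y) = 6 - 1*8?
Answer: -17815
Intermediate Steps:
z(O, y) = -2 (z(O, y) = 6 - 8 = -2)
J(c) = 0
K = -17815 (K = -3 - 61*292 = -3 - 17812 = -17815)
K - J(z(10, -1)) = -17815 - 1*0 = -17815 + 0 = -17815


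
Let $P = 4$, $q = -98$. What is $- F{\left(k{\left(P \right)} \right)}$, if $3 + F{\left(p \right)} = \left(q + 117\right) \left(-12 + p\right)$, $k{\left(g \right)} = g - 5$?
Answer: $250$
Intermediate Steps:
$k{\left(g \right)} = -5 + g$
$F{\left(p \right)} = -231 + 19 p$ ($F{\left(p \right)} = -3 + \left(-98 + 117\right) \left(-12 + p\right) = -3 + 19 \left(-12 + p\right) = -3 + \left(-228 + 19 p\right) = -231 + 19 p$)
$- F{\left(k{\left(P \right)} \right)} = - (-231 + 19 \left(-5 + 4\right)) = - (-231 + 19 \left(-1\right)) = - (-231 - 19) = \left(-1\right) \left(-250\right) = 250$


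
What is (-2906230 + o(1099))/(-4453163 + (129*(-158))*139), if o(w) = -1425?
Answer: 2907655/7286261 ≈ 0.39906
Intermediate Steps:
(-2906230 + o(1099))/(-4453163 + (129*(-158))*139) = (-2906230 - 1425)/(-4453163 + (129*(-158))*139) = -2907655/(-4453163 - 20382*139) = -2907655/(-4453163 - 2833098) = -2907655/(-7286261) = -2907655*(-1/7286261) = 2907655/7286261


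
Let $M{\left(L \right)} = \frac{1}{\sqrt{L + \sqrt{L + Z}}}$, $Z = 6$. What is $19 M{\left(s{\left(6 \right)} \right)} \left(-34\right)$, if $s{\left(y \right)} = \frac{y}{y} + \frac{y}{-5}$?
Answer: $- \frac{646 \sqrt{5}}{\sqrt{-1 + \sqrt{145}}} \approx -434.71$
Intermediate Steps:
$s{\left(y \right)} = 1 - \frac{y}{5}$ ($s{\left(y \right)} = 1 + y \left(- \frac{1}{5}\right) = 1 - \frac{y}{5}$)
$M{\left(L \right)} = \frac{1}{\sqrt{L + \sqrt{6 + L}}}$ ($M{\left(L \right)} = \frac{1}{\sqrt{L + \sqrt{L + 6}}} = \frac{1}{\sqrt{L + \sqrt{6 + L}}}$)
$19 M{\left(s{\left(6 \right)} \right)} \left(-34\right) = \frac{19}{\sqrt{\left(1 - \frac{6}{5}\right) + \sqrt{6 + \left(1 - \frac{6}{5}\right)}}} \left(-34\right) = \frac{19}{\sqrt{- \frac{1}{5} + \sqrt{6 - \frac{1}{5}}}} \left(-34\right) = \frac{19}{\sqrt{- \frac{1}{5} + \sqrt{\frac{29}{5}}}} \left(-34\right) = \frac{19}{\sqrt{- \frac{1}{5} + \frac{\sqrt{145}}{5}}} \left(-34\right) = - \frac{646}{\sqrt{- \frac{1}{5} + \frac{\sqrt{145}}{5}}}$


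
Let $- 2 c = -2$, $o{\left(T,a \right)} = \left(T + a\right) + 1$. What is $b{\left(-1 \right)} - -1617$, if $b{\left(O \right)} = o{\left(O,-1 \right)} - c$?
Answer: $1615$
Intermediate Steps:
$o{\left(T,a \right)} = 1 + T + a$
$c = 1$ ($c = \left(- \frac{1}{2}\right) \left(-2\right) = 1$)
$b{\left(O \right)} = -1 + O$ ($b{\left(O \right)} = \left(1 + O - 1\right) - 1 = O - 1 = -1 + O$)
$b{\left(-1 \right)} - -1617 = \left(-1 - 1\right) - -1617 = -2 + 1617 = 1615$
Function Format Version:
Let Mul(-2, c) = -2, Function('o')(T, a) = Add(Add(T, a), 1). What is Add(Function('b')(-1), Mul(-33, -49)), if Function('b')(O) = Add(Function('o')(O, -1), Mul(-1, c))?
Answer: 1615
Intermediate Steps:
Function('o')(T, a) = Add(1, T, a)
c = 1 (c = Mul(Rational(-1, 2), -2) = 1)
Function('b')(O) = Add(-1, O) (Function('b')(O) = Add(Add(1, O, -1), Mul(-1, 1)) = Add(O, -1) = Add(-1, O))
Add(Function('b')(-1), Mul(-33, -49)) = Add(Add(-1, -1), Mul(-33, -49)) = Add(-2, 1617) = 1615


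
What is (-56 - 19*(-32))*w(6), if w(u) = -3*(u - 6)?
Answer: 0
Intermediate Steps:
w(u) = 18 - 3*u (w(u) = -3*(-6 + u) = 18 - 3*u)
(-56 - 19*(-32))*w(6) = (-56 - 19*(-32))*(18 - 3*6) = (-56 + 608)*(18 - 18) = 552*0 = 0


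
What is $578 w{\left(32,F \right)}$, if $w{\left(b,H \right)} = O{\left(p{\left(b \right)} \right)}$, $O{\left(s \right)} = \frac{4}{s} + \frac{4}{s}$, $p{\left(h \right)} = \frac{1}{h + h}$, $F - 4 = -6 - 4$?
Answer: $295936$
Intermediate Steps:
$F = -6$ ($F = 4 - 10 = -6$)
$p{\left(h \right)} = \frac{1}{2 h}$
$O{\left(s \right)} = \frac{8}{s}$
$w{\left(b,H \right)} = 16 b$ ($w{\left(b,H \right)} = \frac{8}{\frac{1}{2} \frac{1}{b}} = 8 \cdot 2 b = 16 b$)
$578 w{\left(32,F \right)} = 578 \cdot 16 \cdot 32 = 578 \cdot 512 = 295936$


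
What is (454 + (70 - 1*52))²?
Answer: 222784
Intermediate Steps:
(454 + (70 - 1*52))² = (454 + (70 - 52))² = (454 + 18)² = 472² = 222784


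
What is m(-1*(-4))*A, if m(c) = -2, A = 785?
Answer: -1570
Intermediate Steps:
m(-1*(-4))*A = -2*785 = -1570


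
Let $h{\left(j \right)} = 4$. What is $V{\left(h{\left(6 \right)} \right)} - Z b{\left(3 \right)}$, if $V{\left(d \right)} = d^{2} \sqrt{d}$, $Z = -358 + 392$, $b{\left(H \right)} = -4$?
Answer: $168$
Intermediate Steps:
$Z = 34$
$V{\left(d \right)} = d^{\frac{5}{2}}$
$V{\left(h{\left(6 \right)} \right)} - Z b{\left(3 \right)} = 4^{\frac{5}{2}} - 34 \left(-4\right) = 32 - -136 = 32 + 136 = 168$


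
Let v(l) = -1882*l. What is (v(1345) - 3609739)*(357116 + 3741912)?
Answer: -25172249819812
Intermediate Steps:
(v(1345) - 3609739)*(357116 + 3741912) = (-1882*1345 - 3609739)*(357116 + 3741912) = (-2531290 - 3609739)*4099028 = -6141029*4099028 = -25172249819812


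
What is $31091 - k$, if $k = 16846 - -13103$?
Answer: $1142$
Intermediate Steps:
$k = 29949$ ($k = 16846 + 13103 = 29949$)
$31091 - k = 31091 - 29949 = 1142$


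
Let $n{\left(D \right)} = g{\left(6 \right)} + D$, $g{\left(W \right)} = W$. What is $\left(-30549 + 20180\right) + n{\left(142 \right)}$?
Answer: $-10221$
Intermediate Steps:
$n{\left(D \right)} = 6 + D$
$\left(-30549 + 20180\right) + n{\left(142 \right)} = \left(-30549 + 20180\right) + \left(6 + 142\right) = -10369 + 148 = -10221$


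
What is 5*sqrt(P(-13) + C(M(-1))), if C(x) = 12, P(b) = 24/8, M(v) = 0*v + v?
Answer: 5*sqrt(15) ≈ 19.365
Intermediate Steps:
M(v) = v (M(v) = 0 + v = v)
P(b) = 3 (P(b) = 24*(1/8) = 3)
5*sqrt(P(-13) + C(M(-1))) = 5*sqrt(3 + 12) = 5*sqrt(15)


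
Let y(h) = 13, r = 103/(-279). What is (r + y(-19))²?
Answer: 12418576/77841 ≈ 159.54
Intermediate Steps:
r = -103/279 (r = 103*(-1/279) = -103/279 ≈ -0.36918)
(r + y(-19))² = (-103/279 + 13)² = (3524/279)² = 12418576/77841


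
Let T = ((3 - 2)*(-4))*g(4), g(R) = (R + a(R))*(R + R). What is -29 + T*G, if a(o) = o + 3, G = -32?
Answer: 11235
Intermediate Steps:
a(o) = 3 + o
g(R) = 2*R*(3 + 2*R) (g(R) = (R + (3 + R))*(R + R) = (3 + 2*R)*(2*R) = 2*R*(3 + 2*R))
T = -352 (T = ((3 - 2)*(-4))*(2*4*(3 + 2*4)) = (1*(-4))*(2*4*(3 + 8)) = -8*4*11 = -4*88 = -352)
-29 + T*G = -29 - 352*(-32) = -29 + 11264 = 11235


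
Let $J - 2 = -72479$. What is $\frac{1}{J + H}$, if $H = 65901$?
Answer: $- \frac{1}{6576} \approx -0.00015207$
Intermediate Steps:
$J = -72477$ ($J = 2 - 72479 = -72477$)
$\frac{1}{J + H} = \frac{1}{-72477 + 65901} = \frac{1}{-6576} = - \frac{1}{6576}$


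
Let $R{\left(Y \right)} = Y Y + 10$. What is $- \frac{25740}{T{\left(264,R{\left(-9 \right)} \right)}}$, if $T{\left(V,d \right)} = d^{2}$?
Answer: $- \frac{1980}{637} \approx -3.1083$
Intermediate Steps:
$R{\left(Y \right)} = 10 + Y^{2}$ ($R{\left(Y \right)} = Y^{2} + 10 = 10 + Y^{2}$)
$- \frac{25740}{T{\left(264,R{\left(-9 \right)} \right)}} = - \frac{25740}{\left(10 + \left(-9\right)^{2}\right)^{2}} = - \frac{25740}{\left(10 + 81\right)^{2}} = - \frac{25740}{91^{2}} = - \frac{25740}{8281} = \left(-25740\right) \frac{1}{8281} = - \frac{1980}{637}$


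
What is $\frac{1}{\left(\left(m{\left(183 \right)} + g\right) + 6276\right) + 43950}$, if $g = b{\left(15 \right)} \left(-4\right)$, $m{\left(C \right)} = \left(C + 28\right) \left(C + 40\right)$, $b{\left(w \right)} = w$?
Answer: $\frac{1}{97219} \approx 1.0286 \cdot 10^{-5}$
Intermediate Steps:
$m{\left(C \right)} = \left(28 + C\right) \left(40 + C\right)$
$g = -60$ ($g = 15 \left(-4\right) = -60$)
$\frac{1}{\left(\left(m{\left(183 \right)} + g\right) + 6276\right) + 43950} = \frac{1}{\left(\left(\left(1120 + 183^{2} + 68 \cdot 183\right) - 60\right) + 6276\right) + 43950} = \frac{1}{\left(\left(\left(1120 + 33489 + 12444\right) - 60\right) + 6276\right) + 43950} = \frac{1}{\left(\left(47053 - 60\right) + 6276\right) + 43950} = \frac{1}{\left(46993 + 6276\right) + 43950} = \frac{1}{53269 + 43950} = \frac{1}{97219}$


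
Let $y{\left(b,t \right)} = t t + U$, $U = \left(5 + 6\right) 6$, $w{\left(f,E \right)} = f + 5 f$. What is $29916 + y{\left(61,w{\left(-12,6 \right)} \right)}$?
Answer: $35166$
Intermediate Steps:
$w{\left(f,E \right)} = 6 f$
$U = 66$ ($U = 11 \cdot 6 = 66$)
$y{\left(b,t \right)} = 66 + t^{2}$ ($y{\left(b,t \right)} = t t + 66 = t^{2} + 66 = 66 + t^{2}$)
$29916 + y{\left(61,w{\left(-12,6 \right)} \right)} = 29916 + \left(66 + \left(6 \left(-12\right)\right)^{2}\right) = 29916 + \left(66 + \left(-72\right)^{2}\right) = 29916 + \left(66 + 5184\right) = 29916 + 5250 = 35166$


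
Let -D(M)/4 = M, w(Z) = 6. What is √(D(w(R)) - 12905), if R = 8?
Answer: I*√12929 ≈ 113.71*I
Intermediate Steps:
D(M) = -4*M
√(D(w(R)) - 12905) = √(-4*6 - 12905) = √(-24 - 12905) = √(-12929) = I*√12929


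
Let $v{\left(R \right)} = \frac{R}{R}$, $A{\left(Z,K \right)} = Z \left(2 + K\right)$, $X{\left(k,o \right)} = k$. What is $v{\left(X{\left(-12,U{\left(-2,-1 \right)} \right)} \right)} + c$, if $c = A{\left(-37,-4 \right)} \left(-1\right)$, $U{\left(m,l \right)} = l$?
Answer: $-73$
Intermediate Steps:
$v{\left(R \right)} = 1$
$c = -74$ ($c = - 37 \left(2 - 4\right) \left(-1\right) = \left(-37\right) \left(-2\right) \left(-1\right) = 74 \left(-1\right) = -74$)
$v{\left(X{\left(-12,U{\left(-2,-1 \right)} \right)} \right)} + c = 1 - 74 = -73$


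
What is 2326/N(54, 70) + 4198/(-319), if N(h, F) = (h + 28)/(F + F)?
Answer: 51767462/13079 ≈ 3958.1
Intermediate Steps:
N(h, F) = (28 + h)/(2*F) (N(h, F) = (28 + h)/((2*F)) = (28 + h)*(1/(2*F)) = (28 + h)/(2*F))
2326/N(54, 70) + 4198/(-319) = 2326/(((½)*(28 + 54)/70)) + 4198/(-319) = 2326/(((½)*(1/70)*82)) + 4198*(-1/319) = 2326/(41/70) - 4198/319 = 2326*(70/41) - 4198/319 = 162820/41 - 4198/319 = 51767462/13079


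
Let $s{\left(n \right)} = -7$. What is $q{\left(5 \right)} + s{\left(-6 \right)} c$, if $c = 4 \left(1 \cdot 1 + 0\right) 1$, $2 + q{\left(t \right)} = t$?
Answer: $-25$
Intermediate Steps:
$q{\left(t \right)} = -2 + t$
$c = 4$ ($c = 4 \left(1 + 0\right) 1 = 4 \cdot 1 \cdot 1 = 4 \cdot 1 = 4$)
$q{\left(5 \right)} + s{\left(-6 \right)} c = \left(-2 + 5\right) - 28 = 3 - 28 = -25$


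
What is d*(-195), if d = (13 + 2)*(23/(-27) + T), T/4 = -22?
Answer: 779675/3 ≈ 2.5989e+5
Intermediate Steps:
T = -88 (T = 4*(-22) = -88)
d = -11995/9 (d = (13 + 2)*(23/(-27) - 88) = 15*(23*(-1/27) - 88) = 15*(-23/27 - 88) = 15*(-2399/27) = -11995/9 ≈ -1332.8)
d*(-195) = -11995/9*(-195) = 779675/3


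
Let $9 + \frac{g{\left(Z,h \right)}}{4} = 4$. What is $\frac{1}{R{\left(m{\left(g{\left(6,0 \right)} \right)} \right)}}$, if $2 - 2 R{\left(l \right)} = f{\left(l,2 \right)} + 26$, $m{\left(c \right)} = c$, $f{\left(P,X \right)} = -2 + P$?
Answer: $-1$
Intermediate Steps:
$g{\left(Z,h \right)} = -20$ ($g{\left(Z,h \right)} = -36 + 4 \cdot 4 = -36 + 16 = -20$)
$R{\left(l \right)} = -11 - \frac{l}{2}$ ($R{\left(l \right)} = 1 - \frac{\left(-2 + l\right) + 26}{2} = 1 - \frac{24 + l}{2} = 1 - \left(12 + \frac{l}{2}\right) = -11 - \frac{l}{2}$)
$\frac{1}{R{\left(m{\left(g{\left(6,0 \right)} \right)} \right)}} = \frac{1}{-11 - -10} = \frac{1}{-11 + 10} = \frac{1}{-1} = -1$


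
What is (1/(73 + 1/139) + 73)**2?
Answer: 548996529249/102981904 ≈ 5331.0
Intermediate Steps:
(1/(73 + 1/139) + 73)**2 = (1/(10148/139) + 73)**2 = (139/10148 + 73)**2 = (740943/10148)**2 = 548996529249/102981904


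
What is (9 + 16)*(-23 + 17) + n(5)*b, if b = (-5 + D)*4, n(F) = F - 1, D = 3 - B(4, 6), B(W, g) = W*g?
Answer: -566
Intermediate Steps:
D = -21 (D = 3 - 4*6 = 3 - 1*24 = 3 - 24 = -21)
n(F) = -1 + F
b = -104 (b = (-5 - 21)*4 = -26*4 = -104)
(9 + 16)*(-23 + 17) + n(5)*b = (9 + 16)*(-23 + 17) + (-1 + 5)*(-104) = 25*(-6) + 4*(-104) = -150 - 416 = -566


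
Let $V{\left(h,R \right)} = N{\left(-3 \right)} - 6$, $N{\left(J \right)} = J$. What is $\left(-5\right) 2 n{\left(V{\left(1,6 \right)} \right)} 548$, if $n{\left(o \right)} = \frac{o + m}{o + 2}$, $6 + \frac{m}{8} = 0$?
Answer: $- \frac{312360}{7} \approx -44623.0$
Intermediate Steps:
$m = -48$ ($m = -48 + 8 \cdot 0 = -48 + 0 = -48$)
$V{\left(h,R \right)} = -9$ ($V{\left(h,R \right)} = -3 - 6 = -9$)
$n{\left(o \right)} = \frac{-48 + o}{2 + o}$ ($n{\left(o \right)} = \frac{o - 48}{o + 2} = \frac{-48 + o}{2 + o}$)
$\left(-5\right) 2 n{\left(V{\left(1,6 \right)} \right)} 548 = \left(-5\right) 2 \frac{-48 - 9}{2 - 9} \cdot 548 = - 10 \frac{1}{-7} \left(-57\right) 548 = - 10 \left(\left(- \frac{1}{7}\right) \left(-57\right)\right) 548 = \left(-10\right) \frac{57}{7} \cdot 548 = \left(- \frac{570}{7}\right) 548 = - \frac{312360}{7}$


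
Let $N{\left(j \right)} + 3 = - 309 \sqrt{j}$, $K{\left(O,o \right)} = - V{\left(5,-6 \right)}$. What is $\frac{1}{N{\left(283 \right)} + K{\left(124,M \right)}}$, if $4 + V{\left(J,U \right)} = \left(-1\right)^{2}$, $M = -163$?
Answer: $- \frac{\sqrt{283}}{87447} \approx -0.00019237$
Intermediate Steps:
$V{\left(J,U \right)} = -3$ ($V{\left(J,U \right)} = -4 + \left(-1\right)^{2} = -4 + 1 = -3$)
$K{\left(O,o \right)} = 3$ ($K{\left(O,o \right)} = \left(-1\right) \left(-3\right) = 3$)
$N{\left(j \right)} = -3 - 309 \sqrt{j}$
$\frac{1}{N{\left(283 \right)} + K{\left(124,M \right)}} = \frac{1}{\left(-3 - 309 \sqrt{283}\right) + 3} = \frac{1}{\left(-309\right) \sqrt{283}} = - \frac{\sqrt{283}}{87447}$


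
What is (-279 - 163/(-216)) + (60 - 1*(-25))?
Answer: -41741/216 ≈ -193.25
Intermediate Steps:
(-279 - 163/(-216)) + (60 - 1*(-25)) = (-279 - 163*(-1/216)) + (60 + 25) = (-279 + 163/216) + 85 = -60101/216 + 85 = -41741/216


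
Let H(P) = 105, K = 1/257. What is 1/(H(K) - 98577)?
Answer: -1/98472 ≈ -1.0155e-5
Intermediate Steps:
K = 1/257 ≈ 0.0038911
1/(H(K) - 98577) = 1/(105 - 98577) = 1/(-98472) = -1/98472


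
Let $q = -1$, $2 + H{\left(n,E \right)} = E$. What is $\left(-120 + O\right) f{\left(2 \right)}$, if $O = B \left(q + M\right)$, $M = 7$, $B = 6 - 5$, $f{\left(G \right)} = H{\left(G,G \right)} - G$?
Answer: $228$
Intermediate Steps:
$H{\left(n,E \right)} = -2 + E$
$f{\left(G \right)} = -2$ ($f{\left(G \right)} = \left(-2 + G\right) - G = -2$)
$B = 1$ ($B = 6 - 5 = 1$)
$O = 6$ ($O = 1 \left(-1 + 7\right) = 1 \cdot 6 = 6$)
$\left(-120 + O\right) f{\left(2 \right)} = \left(-120 + 6\right) \left(-2\right) = \left(-114\right) \left(-2\right) = 228$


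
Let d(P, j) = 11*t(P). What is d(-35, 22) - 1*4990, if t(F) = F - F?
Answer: -4990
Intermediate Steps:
t(F) = 0
d(P, j) = 0 (d(P, j) = 11*0 = 0)
d(-35, 22) - 1*4990 = 0 - 1*4990 = 0 - 4990 = -4990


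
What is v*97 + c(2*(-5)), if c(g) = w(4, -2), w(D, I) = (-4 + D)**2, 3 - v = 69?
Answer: -6402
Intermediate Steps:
v = -66 (v = 3 - 1*69 = 3 - 69 = -66)
c(g) = 0 (c(g) = (-4 + 4)**2 = 0**2 = 0)
v*97 + c(2*(-5)) = -66*97 + 0 = -6402 + 0 = -6402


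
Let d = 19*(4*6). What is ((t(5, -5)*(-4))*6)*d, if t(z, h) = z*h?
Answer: 273600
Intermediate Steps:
t(z, h) = h*z
d = 456 (d = 19*24 = 456)
((t(5, -5)*(-4))*6)*d = ((-5*5*(-4))*6)*456 = (-25*(-4)*6)*456 = (100*6)*456 = 600*456 = 273600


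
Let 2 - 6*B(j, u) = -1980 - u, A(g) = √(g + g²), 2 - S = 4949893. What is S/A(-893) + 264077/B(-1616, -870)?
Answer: 792231/556 - 4949891*√199139/398278 ≈ -4121.2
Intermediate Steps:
S = -4949891 (S = 2 - 1*4949893 = 2 - 4949893 = -4949891)
B(j, u) = 991/3 + u/6 (B(j, u) = ⅓ - (-1980 - u)/6 = ⅓ + (330 + u/6) = 991/3 + u/6)
S/A(-893) + 264077/B(-1616, -870) = -4949891*√199139/398278 + 264077/(991/3 + (⅙)*(-870)) = -4949891*√199139/398278 + 264077/(991/3 - 145) = -4949891*√199139/398278 + 264077/(556/3) = -4949891*√199139/398278 + 264077*(3/556) = -4949891*√199139/398278 + 792231/556 = 792231/556 - 4949891*√199139/398278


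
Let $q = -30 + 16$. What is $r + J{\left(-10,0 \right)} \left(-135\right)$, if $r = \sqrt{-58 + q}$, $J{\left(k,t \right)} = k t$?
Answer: $6 i \sqrt{2} \approx 8.4853 i$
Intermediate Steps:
$q = -14$
$r = 6 i \sqrt{2}$ ($r = \sqrt{-58 - 14} = \sqrt{-72} = 6 i \sqrt{2} \approx 8.4853 i$)
$r + J{\left(-10,0 \right)} \left(-135\right) = 6 i \sqrt{2} + \left(-10\right) 0 \left(-135\right) = 6 i \sqrt{2} + 0 \left(-135\right) = 6 i \sqrt{2} + 0 = 6 i \sqrt{2}$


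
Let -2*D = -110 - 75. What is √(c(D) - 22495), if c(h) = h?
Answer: I*√89610/2 ≈ 149.67*I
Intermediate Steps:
D = 185/2 (D = -(-110 - 75)/2 = -½*(-185) = 185/2 ≈ 92.500)
√(c(D) - 22495) = √(185/2 - 22495) = √(-44805/2) = I*√89610/2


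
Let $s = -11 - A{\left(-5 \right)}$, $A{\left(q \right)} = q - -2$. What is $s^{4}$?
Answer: $4096$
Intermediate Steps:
$A{\left(q \right)} = 2 + q$ ($A{\left(q \right)} = q + 2 = 2 + q$)
$s = -8$ ($s = -11 - \left(2 - 5\right) = -11 - -3 = -11 + 3 = -8$)
$s^{4} = \left(-8\right)^{4} = 4096$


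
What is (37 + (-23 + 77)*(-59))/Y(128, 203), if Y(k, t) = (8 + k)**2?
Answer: -3149/18496 ≈ -0.17025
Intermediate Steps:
(37 + (-23 + 77)*(-59))/Y(128, 203) = (37 + (-23 + 77)*(-59))/((8 + 128)**2) = (37 + 54*(-59))/(136**2) = (37 - 3186)/18496 = -3149*1/18496 = -3149/18496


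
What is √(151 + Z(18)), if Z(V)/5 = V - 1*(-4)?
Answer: 3*√29 ≈ 16.155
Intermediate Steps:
Z(V) = 20 + 5*V (Z(V) = 5*(V - 1*(-4)) = 5*(V + 4) = 5*(4 + V) = 20 + 5*V)
√(151 + Z(18)) = √(151 + (20 + 5*18)) = √(151 + (20 + 90)) = √(151 + 110) = √261 = 3*√29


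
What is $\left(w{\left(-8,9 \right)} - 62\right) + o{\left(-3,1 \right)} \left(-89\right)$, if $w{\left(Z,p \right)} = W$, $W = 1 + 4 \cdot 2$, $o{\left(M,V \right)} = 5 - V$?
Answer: $-409$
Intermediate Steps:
$W = 9$ ($W = 1 + 8 = 9$)
$w{\left(Z,p \right)} = 9$
$\left(w{\left(-8,9 \right)} - 62\right) + o{\left(-3,1 \right)} \left(-89\right) = \left(9 - 62\right) + \left(5 - 1\right) \left(-89\right) = -53 + \left(5 - 1\right) \left(-89\right) = -53 + 4 \left(-89\right) = -53 - 356 = -409$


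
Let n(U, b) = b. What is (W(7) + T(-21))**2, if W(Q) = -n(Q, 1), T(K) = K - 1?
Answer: 529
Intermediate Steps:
T(K) = -1 + K
W(Q) = -1 (W(Q) = -1*1 = -1)
(W(7) + T(-21))**2 = (-1 + (-1 - 21))**2 = (-1 - 22)**2 = (-23)**2 = 529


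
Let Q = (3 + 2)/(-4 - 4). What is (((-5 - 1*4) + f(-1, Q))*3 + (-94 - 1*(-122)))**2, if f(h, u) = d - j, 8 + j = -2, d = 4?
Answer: 1849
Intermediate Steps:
j = -10 (j = -8 - 2 = -10)
Q = -5/8 (Q = 5/(-8) = 5*(-1/8) = -5/8 ≈ -0.62500)
f(h, u) = 14 (f(h, u) = 4 - 1*(-10) = 4 + 10 = 14)
(((-5 - 1*4) + f(-1, Q))*3 + (-94 - 1*(-122)))**2 = (((-5 - 1*4) + 14)*3 + (-94 - 1*(-122)))**2 = (((-5 - 4) + 14)*3 + (-94 + 122))**2 = ((-9 + 14)*3 + 28)**2 = (5*3 + 28)**2 = (15 + 28)**2 = 43**2 = 1849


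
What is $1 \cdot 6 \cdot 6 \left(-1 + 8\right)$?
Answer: $252$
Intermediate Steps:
$1 \cdot 6 \cdot 6 \left(-1 + 8\right) = 6 \cdot 6 \cdot 7 = 36 \cdot 7 = 252$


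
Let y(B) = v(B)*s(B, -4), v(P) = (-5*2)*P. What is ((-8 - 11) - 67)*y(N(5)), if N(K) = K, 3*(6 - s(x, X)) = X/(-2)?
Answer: 68800/3 ≈ 22933.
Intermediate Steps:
s(x, X) = 6 + X/6 (s(x, X) = 6 - X/(3*(-2)) = 6 - X*(-1)/(3*2) = 6 - (-1)*X/6 = 6 + X/6)
v(P) = -10*P
y(B) = -160*B/3 (y(B) = (-10*B)*(6 + (⅙)*(-4)) = (-10*B)*(6 - ⅔) = -10*B*(16/3) = -160*B/3)
((-8 - 11) - 67)*y(N(5)) = ((-8 - 11) - 67)*(-160/3*5) = (-19 - 67)*(-800/3) = -86*(-800/3) = 68800/3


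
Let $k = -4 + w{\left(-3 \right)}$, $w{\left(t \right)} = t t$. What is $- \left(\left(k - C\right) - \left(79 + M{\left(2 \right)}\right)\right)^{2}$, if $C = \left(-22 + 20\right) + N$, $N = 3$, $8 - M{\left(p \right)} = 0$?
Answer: $-6889$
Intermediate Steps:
$M{\left(p \right)} = 8$ ($M{\left(p \right)} = 8 - 0 = 8 + 0 = 8$)
$w{\left(t \right)} = t^{2}$
$k = 5$ ($k = -4 + \left(-3\right)^{2} = -4 + 9 = 5$)
$C = 1$ ($C = \left(-22 + 20\right) + 3 = -2 + 3 = 1$)
$- \left(\left(k - C\right) - \left(79 + M{\left(2 \right)}\right)\right)^{2} = - \left(\left(5 - 1\right) - 87\right)^{2} = - \left(4 - 87\right)^{2} = - \left(-83\right)^{2} = \left(-1\right) 6889 = -6889$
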